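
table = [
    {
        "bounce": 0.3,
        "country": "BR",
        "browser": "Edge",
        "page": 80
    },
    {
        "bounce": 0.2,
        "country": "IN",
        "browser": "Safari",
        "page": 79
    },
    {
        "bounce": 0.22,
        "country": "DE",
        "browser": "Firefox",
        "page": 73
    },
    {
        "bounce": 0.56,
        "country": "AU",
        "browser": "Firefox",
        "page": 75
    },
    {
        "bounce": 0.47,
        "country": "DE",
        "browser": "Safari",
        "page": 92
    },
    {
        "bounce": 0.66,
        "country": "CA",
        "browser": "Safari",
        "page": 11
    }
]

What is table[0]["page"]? 80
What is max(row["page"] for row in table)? 92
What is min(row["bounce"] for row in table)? 0.2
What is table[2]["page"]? 73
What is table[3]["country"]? "AU"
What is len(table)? 6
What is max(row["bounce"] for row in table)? 0.66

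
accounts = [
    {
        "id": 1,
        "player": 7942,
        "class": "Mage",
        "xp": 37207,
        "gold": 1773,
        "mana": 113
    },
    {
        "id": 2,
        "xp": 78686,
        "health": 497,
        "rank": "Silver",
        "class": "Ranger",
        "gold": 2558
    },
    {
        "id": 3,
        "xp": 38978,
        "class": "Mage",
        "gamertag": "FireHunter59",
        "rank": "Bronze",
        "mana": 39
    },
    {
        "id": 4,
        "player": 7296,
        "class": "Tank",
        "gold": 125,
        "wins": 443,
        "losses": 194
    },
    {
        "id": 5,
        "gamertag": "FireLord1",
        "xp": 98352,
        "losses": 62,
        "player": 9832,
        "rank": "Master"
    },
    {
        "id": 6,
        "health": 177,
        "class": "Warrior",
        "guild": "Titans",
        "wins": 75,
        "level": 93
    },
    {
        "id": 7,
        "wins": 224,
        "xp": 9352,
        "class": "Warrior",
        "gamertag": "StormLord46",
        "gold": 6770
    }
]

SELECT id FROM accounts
[1, 2, 3, 4, 5, 6, 7]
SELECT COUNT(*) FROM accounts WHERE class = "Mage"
2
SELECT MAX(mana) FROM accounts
113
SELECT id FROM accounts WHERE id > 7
[]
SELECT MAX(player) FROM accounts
9832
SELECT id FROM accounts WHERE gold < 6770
[1, 2, 4]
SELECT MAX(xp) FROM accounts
98352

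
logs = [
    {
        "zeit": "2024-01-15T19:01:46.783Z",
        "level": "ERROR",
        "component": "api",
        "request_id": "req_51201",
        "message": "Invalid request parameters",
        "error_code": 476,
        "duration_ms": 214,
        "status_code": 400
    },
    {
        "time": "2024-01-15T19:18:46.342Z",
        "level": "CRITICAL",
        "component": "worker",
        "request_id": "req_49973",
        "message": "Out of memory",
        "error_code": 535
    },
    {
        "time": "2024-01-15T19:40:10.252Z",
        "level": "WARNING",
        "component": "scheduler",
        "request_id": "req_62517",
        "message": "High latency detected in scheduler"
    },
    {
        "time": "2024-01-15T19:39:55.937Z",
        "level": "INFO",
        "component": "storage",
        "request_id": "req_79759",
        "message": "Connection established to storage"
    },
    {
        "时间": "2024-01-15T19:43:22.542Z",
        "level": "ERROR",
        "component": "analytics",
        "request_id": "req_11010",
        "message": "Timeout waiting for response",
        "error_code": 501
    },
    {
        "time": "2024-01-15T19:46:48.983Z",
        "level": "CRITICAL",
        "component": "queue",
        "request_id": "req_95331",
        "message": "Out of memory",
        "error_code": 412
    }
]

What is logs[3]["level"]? "INFO"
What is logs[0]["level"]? "ERROR"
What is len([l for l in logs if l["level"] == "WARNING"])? 1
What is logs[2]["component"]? "scheduler"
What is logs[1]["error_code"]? 535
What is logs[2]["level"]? "WARNING"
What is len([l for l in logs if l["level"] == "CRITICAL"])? 2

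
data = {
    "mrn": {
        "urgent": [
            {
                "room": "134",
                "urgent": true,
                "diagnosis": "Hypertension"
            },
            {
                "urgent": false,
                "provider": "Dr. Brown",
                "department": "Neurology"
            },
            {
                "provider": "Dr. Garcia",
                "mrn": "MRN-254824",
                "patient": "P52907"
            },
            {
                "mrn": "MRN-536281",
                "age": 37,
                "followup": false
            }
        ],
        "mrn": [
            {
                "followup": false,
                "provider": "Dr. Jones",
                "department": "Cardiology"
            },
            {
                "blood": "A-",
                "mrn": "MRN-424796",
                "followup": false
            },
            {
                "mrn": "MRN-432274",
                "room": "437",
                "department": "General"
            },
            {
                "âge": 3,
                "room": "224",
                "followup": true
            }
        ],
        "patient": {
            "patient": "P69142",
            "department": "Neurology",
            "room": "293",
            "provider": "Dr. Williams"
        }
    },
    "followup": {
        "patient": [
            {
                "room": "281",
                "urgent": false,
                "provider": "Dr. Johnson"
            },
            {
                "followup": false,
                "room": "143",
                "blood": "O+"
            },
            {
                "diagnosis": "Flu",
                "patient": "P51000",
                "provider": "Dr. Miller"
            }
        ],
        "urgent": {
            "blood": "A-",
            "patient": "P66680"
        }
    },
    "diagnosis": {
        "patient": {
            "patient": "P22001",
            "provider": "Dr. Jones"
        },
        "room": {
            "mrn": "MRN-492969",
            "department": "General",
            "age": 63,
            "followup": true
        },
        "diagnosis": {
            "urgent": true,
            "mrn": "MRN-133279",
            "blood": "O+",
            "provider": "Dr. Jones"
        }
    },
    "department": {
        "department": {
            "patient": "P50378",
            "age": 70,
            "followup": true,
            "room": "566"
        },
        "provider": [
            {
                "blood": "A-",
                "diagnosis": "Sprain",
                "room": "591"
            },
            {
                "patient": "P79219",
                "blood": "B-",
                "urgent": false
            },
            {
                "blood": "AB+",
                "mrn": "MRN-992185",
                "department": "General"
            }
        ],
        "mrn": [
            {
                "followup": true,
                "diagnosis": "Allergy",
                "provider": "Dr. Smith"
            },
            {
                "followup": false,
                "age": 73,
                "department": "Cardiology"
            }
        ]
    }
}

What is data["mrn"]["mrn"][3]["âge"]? 3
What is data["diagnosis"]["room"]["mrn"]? "MRN-492969"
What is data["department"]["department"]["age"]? 70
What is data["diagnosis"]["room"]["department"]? "General"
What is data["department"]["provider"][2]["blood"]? "AB+"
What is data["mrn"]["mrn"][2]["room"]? "437"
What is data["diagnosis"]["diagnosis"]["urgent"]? True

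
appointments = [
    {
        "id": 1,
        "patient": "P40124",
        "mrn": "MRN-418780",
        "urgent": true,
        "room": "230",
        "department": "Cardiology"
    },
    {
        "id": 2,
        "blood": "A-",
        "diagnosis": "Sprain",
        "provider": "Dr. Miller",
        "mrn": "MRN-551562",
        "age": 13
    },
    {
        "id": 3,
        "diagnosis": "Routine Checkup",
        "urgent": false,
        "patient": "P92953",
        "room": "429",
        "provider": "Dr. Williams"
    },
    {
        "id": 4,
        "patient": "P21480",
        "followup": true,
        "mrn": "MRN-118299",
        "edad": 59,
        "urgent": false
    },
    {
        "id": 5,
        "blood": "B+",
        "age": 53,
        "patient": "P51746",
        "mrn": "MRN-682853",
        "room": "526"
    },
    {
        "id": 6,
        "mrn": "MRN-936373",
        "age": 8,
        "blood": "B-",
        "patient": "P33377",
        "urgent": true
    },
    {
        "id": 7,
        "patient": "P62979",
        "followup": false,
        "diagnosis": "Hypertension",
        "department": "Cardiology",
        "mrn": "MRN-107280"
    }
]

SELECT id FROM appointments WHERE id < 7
[1, 2, 3, 4, 5, 6]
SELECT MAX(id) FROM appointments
7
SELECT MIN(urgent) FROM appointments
False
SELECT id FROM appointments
[1, 2, 3, 4, 5, 6, 7]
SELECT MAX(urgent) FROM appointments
True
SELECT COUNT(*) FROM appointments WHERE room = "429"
1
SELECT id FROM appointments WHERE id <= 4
[1, 2, 3, 4]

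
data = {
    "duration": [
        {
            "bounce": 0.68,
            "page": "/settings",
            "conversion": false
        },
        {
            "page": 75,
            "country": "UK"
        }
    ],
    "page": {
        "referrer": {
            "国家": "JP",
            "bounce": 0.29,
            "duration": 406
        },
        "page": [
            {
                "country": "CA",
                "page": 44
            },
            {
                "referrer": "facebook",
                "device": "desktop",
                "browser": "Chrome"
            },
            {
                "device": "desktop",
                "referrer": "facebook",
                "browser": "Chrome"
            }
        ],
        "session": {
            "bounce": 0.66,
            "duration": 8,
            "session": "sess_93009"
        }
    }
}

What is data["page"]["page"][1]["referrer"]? "facebook"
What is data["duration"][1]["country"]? "UK"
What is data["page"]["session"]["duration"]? 8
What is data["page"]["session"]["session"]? "sess_93009"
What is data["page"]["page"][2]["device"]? "desktop"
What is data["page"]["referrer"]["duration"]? 406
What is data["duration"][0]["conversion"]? False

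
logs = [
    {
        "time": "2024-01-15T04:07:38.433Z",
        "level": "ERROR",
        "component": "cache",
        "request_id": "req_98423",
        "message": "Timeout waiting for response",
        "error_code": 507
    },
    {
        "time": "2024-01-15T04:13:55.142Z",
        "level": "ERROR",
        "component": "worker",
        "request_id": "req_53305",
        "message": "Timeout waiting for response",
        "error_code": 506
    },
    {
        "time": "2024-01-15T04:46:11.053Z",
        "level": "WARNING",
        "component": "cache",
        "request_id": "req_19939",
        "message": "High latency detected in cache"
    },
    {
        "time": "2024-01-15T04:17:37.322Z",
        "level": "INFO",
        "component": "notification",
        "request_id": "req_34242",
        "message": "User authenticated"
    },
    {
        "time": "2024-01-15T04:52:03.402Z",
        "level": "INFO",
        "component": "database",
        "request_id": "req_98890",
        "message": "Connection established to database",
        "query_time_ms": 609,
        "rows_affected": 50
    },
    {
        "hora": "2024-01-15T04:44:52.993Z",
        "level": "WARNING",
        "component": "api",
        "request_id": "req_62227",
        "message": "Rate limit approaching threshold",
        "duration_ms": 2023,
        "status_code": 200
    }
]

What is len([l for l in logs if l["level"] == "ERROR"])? 2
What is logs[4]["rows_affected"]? 50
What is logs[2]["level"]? "WARNING"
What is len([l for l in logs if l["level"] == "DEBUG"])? 0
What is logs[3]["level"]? "INFO"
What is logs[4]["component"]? "database"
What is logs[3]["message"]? "User authenticated"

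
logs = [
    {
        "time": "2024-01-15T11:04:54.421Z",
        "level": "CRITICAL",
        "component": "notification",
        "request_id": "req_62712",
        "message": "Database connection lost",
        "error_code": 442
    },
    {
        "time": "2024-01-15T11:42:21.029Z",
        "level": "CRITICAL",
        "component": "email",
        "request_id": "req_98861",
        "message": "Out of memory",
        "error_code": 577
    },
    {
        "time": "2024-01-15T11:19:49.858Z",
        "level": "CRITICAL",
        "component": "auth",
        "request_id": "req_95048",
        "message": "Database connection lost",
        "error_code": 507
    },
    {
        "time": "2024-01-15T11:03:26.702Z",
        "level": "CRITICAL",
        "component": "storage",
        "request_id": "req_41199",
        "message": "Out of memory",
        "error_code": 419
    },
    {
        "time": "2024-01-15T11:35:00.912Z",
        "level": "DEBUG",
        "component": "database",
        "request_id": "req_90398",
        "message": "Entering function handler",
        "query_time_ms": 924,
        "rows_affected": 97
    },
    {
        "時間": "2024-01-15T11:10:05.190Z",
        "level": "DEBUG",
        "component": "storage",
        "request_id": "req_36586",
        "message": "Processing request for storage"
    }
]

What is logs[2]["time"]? "2024-01-15T11:19:49.858Z"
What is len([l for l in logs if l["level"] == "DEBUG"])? 2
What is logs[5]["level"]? "DEBUG"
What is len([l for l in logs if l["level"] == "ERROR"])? 0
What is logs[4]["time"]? "2024-01-15T11:35:00.912Z"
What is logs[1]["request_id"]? "req_98861"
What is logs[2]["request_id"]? "req_95048"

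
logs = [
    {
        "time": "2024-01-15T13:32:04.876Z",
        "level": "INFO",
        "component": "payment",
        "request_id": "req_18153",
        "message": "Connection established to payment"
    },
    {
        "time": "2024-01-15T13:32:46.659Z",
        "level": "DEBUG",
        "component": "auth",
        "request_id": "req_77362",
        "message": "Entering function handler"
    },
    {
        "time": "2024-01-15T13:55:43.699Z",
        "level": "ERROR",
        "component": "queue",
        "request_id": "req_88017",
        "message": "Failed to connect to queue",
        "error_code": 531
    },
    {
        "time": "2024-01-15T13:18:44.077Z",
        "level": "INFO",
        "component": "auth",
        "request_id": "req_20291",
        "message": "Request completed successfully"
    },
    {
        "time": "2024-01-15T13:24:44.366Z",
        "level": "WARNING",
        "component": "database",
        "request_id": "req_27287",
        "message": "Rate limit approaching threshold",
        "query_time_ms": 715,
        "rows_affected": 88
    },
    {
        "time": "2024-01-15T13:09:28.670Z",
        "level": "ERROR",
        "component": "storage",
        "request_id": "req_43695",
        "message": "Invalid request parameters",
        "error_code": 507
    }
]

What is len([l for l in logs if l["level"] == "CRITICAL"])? 0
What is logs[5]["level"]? "ERROR"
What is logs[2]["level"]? "ERROR"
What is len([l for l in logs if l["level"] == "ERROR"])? 2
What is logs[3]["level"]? "INFO"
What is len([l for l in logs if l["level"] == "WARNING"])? 1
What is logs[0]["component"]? "payment"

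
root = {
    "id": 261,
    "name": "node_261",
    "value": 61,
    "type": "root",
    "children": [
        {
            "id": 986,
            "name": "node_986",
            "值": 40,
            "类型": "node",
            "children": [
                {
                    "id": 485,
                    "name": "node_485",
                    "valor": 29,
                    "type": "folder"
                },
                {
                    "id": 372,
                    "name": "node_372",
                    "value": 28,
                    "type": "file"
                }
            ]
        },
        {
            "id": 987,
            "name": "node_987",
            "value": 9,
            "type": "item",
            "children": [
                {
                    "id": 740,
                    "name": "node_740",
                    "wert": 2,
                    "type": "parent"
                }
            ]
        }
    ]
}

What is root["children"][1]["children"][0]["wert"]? 2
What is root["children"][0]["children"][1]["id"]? 372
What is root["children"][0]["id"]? 986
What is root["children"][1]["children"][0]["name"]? "node_740"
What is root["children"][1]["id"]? 987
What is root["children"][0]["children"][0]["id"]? 485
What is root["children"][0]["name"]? "node_986"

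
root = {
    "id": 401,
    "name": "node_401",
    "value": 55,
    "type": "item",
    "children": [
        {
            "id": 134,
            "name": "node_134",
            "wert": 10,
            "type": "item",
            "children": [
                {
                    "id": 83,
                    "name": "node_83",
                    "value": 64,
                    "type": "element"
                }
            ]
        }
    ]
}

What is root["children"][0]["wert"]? 10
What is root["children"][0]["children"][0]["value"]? 64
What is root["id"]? 401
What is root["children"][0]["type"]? "item"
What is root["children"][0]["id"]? 134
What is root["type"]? "item"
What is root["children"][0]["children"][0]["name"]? "node_83"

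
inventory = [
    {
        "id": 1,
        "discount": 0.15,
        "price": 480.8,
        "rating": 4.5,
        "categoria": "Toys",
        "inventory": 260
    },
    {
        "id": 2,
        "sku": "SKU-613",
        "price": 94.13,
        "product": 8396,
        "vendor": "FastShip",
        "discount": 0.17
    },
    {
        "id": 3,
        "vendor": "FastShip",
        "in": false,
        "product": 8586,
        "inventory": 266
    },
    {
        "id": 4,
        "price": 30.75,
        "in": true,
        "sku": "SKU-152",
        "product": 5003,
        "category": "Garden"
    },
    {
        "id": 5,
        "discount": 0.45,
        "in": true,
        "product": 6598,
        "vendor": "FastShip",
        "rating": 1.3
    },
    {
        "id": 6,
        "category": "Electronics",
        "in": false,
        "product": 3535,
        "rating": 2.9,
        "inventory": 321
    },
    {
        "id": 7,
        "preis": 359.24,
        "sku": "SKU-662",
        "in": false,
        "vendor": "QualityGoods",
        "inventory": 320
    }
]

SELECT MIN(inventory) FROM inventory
260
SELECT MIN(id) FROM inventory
1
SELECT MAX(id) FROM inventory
7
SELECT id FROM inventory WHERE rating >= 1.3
[1, 5, 6]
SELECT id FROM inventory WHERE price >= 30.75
[1, 2, 4]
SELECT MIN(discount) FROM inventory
0.15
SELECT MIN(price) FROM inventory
30.75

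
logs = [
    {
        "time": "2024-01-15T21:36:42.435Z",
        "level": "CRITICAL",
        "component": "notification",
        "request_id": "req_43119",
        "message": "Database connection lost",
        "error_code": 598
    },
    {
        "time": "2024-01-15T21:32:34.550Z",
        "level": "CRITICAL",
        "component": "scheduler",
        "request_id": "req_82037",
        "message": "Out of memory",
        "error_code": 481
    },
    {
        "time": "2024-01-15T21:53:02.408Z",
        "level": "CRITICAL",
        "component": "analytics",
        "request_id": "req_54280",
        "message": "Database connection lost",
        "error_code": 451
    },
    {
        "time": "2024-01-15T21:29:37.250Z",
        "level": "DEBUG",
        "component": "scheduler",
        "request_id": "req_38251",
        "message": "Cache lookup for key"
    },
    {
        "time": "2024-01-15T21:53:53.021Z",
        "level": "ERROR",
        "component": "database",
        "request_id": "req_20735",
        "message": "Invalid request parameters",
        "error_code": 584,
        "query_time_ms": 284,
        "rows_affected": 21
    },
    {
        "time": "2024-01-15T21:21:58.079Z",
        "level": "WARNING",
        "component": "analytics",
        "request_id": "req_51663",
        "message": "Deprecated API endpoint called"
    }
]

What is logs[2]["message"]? "Database connection lost"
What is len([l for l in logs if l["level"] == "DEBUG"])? 1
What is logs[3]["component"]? "scheduler"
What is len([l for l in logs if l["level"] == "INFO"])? 0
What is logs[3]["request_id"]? "req_38251"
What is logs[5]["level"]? "WARNING"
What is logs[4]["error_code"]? 584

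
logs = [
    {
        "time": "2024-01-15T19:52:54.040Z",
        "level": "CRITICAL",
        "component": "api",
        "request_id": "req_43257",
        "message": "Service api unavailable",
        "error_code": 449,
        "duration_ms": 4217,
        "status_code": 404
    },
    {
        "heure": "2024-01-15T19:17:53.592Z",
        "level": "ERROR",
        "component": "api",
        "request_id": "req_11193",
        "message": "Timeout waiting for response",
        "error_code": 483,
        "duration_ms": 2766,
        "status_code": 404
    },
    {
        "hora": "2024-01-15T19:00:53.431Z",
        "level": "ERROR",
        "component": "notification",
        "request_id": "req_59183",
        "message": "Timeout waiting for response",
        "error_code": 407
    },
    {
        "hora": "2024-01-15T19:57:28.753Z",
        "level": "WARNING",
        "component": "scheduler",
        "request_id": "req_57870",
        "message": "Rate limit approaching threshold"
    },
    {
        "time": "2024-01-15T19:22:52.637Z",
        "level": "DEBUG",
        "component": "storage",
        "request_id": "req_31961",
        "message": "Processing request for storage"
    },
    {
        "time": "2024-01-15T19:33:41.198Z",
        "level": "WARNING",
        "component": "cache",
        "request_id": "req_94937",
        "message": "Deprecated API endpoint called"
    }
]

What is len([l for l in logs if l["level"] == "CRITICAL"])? 1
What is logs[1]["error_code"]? 483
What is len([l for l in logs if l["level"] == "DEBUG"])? 1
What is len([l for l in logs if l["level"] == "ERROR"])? 2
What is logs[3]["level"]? "WARNING"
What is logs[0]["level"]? "CRITICAL"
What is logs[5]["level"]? "WARNING"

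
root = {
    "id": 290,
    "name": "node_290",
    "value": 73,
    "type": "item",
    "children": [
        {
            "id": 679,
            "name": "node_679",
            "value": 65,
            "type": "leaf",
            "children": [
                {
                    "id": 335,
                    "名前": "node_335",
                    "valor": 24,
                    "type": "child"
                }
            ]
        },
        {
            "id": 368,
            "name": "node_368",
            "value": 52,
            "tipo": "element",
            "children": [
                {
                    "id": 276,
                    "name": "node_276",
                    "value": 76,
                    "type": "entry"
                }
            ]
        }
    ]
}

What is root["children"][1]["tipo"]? "element"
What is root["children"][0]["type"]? "leaf"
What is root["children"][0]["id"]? 679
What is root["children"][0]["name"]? "node_679"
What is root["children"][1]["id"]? 368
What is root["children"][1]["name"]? "node_368"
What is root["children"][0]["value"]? 65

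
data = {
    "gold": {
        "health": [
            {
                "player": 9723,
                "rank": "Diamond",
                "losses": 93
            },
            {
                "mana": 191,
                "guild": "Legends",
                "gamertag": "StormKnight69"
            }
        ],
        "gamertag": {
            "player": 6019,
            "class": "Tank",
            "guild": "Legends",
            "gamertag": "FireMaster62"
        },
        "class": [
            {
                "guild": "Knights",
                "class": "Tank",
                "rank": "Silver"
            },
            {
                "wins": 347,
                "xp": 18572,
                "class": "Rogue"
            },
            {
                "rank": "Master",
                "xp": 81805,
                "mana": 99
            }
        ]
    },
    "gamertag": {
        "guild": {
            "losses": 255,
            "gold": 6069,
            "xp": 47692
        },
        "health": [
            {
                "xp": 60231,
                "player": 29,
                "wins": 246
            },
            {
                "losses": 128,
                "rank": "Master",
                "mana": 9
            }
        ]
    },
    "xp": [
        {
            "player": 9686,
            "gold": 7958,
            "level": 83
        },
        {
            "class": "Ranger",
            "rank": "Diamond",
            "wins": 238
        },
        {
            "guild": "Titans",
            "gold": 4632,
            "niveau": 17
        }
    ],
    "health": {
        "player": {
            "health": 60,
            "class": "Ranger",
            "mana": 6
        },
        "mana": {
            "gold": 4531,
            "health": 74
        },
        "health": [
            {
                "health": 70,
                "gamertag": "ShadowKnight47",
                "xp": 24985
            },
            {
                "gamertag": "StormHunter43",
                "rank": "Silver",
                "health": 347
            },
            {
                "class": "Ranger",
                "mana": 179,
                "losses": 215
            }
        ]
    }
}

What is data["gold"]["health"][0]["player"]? 9723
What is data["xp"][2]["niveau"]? 17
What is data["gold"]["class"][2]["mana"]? 99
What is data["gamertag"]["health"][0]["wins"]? 246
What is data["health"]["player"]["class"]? "Ranger"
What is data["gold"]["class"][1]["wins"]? 347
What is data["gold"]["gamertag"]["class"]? "Tank"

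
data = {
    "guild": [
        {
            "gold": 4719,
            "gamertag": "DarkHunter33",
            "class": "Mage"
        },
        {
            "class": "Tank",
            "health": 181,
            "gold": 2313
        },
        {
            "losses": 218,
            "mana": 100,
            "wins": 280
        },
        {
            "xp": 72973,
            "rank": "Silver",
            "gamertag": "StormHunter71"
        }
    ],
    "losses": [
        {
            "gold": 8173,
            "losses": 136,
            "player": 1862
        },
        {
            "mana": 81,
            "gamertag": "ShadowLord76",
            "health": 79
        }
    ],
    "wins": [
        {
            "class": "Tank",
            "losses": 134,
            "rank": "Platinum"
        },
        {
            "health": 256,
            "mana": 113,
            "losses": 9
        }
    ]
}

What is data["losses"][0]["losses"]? 136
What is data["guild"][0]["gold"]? 4719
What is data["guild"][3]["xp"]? 72973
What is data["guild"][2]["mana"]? 100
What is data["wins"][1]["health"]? 256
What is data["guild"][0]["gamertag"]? "DarkHunter33"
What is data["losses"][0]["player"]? 1862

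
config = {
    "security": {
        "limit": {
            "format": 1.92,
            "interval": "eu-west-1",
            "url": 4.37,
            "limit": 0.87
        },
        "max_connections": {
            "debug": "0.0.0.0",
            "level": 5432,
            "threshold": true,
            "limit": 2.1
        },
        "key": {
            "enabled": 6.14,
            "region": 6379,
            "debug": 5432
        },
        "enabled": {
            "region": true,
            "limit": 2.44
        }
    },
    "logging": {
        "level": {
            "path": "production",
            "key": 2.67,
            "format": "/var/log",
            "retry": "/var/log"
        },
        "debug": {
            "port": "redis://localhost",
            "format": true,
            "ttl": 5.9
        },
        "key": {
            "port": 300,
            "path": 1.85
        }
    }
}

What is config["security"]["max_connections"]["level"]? 5432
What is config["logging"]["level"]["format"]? "/var/log"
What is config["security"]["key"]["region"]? 6379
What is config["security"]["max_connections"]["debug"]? "0.0.0.0"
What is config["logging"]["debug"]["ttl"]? 5.9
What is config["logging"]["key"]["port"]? 300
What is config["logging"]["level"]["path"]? "production"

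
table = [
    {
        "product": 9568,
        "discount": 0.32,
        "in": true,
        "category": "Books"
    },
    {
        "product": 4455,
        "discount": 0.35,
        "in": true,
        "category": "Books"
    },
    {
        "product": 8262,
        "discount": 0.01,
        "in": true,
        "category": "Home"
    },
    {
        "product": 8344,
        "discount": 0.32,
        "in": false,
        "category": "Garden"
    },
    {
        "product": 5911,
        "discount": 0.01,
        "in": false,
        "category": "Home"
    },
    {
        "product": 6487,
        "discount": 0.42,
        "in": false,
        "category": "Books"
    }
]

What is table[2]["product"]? 8262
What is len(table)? 6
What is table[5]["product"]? 6487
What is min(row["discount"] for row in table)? 0.01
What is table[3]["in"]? False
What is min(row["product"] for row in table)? 4455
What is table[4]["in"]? False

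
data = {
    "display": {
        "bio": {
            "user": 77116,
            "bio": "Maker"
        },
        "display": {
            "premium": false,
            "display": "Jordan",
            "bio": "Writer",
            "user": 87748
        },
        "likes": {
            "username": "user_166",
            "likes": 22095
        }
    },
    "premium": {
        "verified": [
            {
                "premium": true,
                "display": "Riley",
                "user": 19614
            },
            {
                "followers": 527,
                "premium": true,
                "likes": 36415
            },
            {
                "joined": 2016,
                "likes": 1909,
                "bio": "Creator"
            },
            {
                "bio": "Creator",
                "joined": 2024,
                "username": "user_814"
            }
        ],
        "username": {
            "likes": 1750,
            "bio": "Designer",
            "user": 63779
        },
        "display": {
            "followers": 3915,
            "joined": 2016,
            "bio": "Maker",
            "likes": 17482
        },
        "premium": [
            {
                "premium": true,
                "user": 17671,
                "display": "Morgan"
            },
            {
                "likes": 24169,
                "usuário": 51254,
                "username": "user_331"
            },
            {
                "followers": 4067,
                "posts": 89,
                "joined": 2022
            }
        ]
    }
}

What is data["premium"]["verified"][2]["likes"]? 1909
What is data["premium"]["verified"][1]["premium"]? True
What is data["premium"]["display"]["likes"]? 17482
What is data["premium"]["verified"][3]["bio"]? "Creator"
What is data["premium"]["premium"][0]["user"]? 17671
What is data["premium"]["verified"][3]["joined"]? 2024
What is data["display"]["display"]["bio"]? "Writer"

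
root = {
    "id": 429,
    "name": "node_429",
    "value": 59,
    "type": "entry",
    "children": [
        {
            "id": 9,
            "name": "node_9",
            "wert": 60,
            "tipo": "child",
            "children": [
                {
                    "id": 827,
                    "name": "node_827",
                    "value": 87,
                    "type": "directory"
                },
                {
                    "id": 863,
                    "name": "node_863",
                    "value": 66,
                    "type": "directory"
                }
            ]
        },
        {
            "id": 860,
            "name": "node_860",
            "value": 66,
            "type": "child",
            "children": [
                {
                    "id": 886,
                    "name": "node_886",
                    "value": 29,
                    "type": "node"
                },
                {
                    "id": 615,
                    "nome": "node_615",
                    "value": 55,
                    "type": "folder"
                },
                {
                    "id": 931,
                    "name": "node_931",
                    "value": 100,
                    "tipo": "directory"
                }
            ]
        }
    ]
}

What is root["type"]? "entry"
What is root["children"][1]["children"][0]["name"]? "node_886"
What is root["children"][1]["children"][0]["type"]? "node"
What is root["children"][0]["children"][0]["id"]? 827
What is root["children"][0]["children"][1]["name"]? "node_863"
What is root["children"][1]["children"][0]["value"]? 29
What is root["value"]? 59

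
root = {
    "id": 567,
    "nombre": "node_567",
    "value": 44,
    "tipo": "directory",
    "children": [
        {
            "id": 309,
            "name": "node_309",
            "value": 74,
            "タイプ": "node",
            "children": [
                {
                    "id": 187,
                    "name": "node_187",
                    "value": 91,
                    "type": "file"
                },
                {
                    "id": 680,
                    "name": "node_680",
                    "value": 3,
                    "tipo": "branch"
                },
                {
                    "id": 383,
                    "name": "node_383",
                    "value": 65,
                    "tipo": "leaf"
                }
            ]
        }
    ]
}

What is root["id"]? 567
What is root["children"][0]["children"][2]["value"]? 65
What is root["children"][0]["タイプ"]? "node"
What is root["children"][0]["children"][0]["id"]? 187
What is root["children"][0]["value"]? 74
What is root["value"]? 44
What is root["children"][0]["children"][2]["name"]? "node_383"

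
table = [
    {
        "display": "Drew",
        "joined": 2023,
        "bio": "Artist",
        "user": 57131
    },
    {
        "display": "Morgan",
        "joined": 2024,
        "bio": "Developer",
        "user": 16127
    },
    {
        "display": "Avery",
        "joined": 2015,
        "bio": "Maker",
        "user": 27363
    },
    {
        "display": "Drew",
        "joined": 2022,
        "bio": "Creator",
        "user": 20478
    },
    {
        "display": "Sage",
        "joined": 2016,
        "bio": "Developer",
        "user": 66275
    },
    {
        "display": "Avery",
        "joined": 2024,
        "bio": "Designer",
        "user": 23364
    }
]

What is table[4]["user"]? 66275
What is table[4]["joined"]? 2016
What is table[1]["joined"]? 2024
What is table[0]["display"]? "Drew"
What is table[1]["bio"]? "Developer"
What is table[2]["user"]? 27363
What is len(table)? 6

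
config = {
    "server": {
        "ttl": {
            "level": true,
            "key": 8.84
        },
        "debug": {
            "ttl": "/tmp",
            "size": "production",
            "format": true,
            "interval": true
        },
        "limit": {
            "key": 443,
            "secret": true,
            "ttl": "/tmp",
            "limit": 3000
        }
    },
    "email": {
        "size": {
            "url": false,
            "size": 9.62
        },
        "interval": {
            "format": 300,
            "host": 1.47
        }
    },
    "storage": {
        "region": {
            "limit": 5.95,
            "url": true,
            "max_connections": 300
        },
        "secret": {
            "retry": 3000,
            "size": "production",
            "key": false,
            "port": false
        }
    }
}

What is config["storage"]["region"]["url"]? True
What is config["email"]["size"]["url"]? False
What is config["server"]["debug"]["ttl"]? "/tmp"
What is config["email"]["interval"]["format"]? 300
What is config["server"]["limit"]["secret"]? True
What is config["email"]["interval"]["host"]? 1.47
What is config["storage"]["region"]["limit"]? 5.95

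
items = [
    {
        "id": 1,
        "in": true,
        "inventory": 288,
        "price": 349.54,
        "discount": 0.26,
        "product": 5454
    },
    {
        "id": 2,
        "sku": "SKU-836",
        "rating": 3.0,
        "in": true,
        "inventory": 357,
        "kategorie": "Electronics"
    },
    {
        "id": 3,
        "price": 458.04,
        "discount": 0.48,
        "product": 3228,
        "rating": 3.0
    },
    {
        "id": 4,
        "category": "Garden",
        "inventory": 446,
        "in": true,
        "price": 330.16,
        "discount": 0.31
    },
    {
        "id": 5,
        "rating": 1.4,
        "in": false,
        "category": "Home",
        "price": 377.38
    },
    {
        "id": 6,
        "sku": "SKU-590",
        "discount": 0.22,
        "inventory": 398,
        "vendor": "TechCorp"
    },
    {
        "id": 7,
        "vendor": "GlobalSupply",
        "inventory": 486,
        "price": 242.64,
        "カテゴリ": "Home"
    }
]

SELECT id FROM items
[1, 2, 3, 4, 5, 6, 7]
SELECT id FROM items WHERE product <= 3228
[3]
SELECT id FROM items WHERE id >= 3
[3, 4, 5, 6, 7]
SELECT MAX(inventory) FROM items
486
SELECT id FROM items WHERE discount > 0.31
[3]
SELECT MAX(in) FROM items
True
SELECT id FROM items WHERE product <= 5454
[1, 3]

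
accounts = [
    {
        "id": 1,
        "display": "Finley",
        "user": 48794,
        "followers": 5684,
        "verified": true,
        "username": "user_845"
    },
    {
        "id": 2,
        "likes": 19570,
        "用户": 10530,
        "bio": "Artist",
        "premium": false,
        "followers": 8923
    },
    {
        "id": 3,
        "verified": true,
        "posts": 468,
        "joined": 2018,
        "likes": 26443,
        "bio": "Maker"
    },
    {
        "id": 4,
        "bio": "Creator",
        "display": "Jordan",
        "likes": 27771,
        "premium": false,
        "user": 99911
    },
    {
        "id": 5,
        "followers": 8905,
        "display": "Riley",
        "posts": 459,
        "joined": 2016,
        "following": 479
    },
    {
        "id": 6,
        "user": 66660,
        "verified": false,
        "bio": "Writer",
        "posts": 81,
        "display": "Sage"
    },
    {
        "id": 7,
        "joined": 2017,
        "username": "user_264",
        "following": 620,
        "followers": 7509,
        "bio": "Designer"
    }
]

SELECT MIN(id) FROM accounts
1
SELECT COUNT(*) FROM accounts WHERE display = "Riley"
1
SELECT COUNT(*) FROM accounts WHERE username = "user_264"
1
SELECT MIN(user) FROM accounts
48794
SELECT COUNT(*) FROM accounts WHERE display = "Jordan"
1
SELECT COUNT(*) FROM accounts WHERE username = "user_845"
1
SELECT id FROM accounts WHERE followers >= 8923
[2]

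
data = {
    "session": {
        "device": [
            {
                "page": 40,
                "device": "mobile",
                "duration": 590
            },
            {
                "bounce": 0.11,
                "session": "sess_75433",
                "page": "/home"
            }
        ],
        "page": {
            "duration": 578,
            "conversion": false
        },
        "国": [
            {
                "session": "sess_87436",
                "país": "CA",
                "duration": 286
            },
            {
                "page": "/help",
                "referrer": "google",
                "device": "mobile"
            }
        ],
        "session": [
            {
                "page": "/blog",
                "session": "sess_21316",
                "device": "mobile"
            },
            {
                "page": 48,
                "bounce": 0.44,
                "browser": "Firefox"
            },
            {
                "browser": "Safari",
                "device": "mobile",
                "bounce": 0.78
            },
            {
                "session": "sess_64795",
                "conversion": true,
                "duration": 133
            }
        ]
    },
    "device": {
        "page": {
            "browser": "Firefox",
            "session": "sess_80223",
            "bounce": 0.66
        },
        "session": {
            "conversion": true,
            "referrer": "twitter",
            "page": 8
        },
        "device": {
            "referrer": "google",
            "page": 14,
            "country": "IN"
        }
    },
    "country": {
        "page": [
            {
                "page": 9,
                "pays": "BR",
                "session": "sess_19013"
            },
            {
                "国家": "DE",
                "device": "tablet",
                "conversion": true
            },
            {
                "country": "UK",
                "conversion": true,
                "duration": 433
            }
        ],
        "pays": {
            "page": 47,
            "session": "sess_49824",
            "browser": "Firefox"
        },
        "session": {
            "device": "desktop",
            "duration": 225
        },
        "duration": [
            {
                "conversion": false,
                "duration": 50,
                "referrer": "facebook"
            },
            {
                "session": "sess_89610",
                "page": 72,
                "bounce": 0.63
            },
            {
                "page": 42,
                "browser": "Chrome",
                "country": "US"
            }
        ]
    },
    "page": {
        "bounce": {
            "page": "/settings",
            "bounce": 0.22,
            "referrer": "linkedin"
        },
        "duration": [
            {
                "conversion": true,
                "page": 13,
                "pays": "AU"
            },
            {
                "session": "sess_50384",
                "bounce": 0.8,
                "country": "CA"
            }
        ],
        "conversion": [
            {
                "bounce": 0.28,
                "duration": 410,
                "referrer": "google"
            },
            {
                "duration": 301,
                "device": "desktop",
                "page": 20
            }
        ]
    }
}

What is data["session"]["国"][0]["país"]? "CA"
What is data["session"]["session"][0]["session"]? "sess_21316"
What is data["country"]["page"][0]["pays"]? "BR"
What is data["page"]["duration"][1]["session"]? "sess_50384"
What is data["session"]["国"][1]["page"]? "/help"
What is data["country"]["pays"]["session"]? "sess_49824"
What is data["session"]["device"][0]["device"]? "mobile"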